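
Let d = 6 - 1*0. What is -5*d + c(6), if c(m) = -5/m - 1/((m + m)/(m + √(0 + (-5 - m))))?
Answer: -94/3 - I*√11/12 ≈ -31.333 - 0.27639*I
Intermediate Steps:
d = 6 (d = 6 + 0 = 6)
c(m) = -5/m - (m + √(-5 - m))/(2*m) (c(m) = -5/m - 1/((2*m)/(m + √(-5 - m))) = -5/m - 1/(2*m/(m + √(-5 - m))) = -5/m - (m + √(-5 - m))/(2*m))
-5*d + c(6) = -5*6 + (½)*(-10 - 1*6 - √(-5 - 1*6))/6 = -30 + (½)*(⅙)*(-10 - 6 - √(-5 - 6)) = -30 + (½)*(⅙)*(-10 - 6 - √(-11)) = -30 + (½)*(⅙)*(-10 - 6 - I*√11) = -30 + (½)*(⅙)*(-16 - I*√11) = -30 + (-4/3 - I*√11/12) = -94/3 - I*√11/12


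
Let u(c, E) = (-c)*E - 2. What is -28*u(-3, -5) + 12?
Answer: 488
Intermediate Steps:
u(c, E) = -2 - E*c (u(c, E) = -E*c - 2 = -2 - E*c)
-28*u(-3, -5) + 12 = -28*(-2 - 1*(-5)*(-3)) + 12 = -28*(-2 - 15) + 12 = -28*(-17) + 12 = 476 + 12 = 488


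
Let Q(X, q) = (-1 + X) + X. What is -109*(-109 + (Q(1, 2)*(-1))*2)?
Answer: 12099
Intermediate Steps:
Q(X, q) = -1 + 2*X
-109*(-109 + (Q(1, 2)*(-1))*2) = -109*(-109 + ((-1 + 2*1)*(-1))*2) = -109*(-109 + ((-1 + 2)*(-1))*2) = -109*(-109 + (1*(-1))*2) = -109*(-109 - 1*2) = -109*(-109 - 2) = -109*(-111) = 12099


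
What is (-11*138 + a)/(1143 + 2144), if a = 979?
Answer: -539/3287 ≈ -0.16398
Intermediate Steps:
(-11*138 + a)/(1143 + 2144) = (-11*138 + 979)/(1143 + 2144) = (-1518 + 979)/3287 = -539*1/3287 = -539/3287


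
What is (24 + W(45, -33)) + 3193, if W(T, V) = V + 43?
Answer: 3227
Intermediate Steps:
W(T, V) = 43 + V
(24 + W(45, -33)) + 3193 = (24 + (43 - 33)) + 3193 = (24 + 10) + 3193 = 34 + 3193 = 3227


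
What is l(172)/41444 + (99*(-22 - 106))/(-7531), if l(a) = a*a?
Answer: 186993868/78028691 ≈ 2.3965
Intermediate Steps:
l(a) = a²
l(172)/41444 + (99*(-22 - 106))/(-7531) = 172²/41444 + (99*(-22 - 106))/(-7531) = 29584*(1/41444) + (99*(-128))*(-1/7531) = 7396/10361 - 12672*(-1/7531) = 7396/10361 + 12672/7531 = 186993868/78028691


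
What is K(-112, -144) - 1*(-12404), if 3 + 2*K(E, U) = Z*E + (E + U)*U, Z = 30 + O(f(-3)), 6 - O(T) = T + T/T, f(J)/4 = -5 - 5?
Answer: 53269/2 ≈ 26635.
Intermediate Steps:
f(J) = -40 (f(J) = 4*(-5 - 5) = 4*(-10) = -40)
O(T) = 5 - T (O(T) = 6 - (T + T/T) = 6 - (T + 1) = 6 - (1 + T) = 6 + (-1 - T) = 5 - T)
Z = 75 (Z = 30 + (5 - 1*(-40)) = 30 + (5 + 40) = 30 + 45 = 75)
K(E, U) = -3/2 + 75*E/2 + U*(E + U)/2 (K(E, U) = -3/2 + (75*E + (E + U)*U)/2 = -3/2 + (75*E + U*(E + U))/2 = -3/2 + (75*E/2 + U*(E + U)/2) = -3/2 + 75*E/2 + U*(E + U)/2)
K(-112, -144) - 1*(-12404) = (-3/2 + (1/2)*(-144)**2 + (75/2)*(-112) + (1/2)*(-112)*(-144)) - 1*(-12404) = (-3/2 + (1/2)*20736 - 4200 + 8064) + 12404 = (-3/2 + 10368 - 4200 + 8064) + 12404 = 28461/2 + 12404 = 53269/2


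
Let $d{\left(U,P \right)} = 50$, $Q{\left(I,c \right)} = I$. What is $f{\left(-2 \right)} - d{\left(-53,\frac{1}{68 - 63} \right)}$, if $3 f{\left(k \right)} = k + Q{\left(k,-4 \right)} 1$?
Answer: $- \frac{154}{3} \approx -51.333$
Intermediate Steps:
$f{\left(k \right)} = \frac{2 k}{3}$ ($f{\left(k \right)} = \frac{k + k 1}{3} = \frac{k + k}{3} = \frac{2 k}{3}$)
$f{\left(-2 \right)} - d{\left(-53,\frac{1}{68 - 63} \right)} = \frac{2}{3} \left(-2\right) - 50 = - \frac{4}{3} - 50 = - \frac{154}{3}$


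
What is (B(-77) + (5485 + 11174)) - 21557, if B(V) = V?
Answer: -4975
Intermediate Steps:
(B(-77) + (5485 + 11174)) - 21557 = (-77 + (5485 + 11174)) - 21557 = (-77 + 16659) - 21557 = 16582 - 21557 = -4975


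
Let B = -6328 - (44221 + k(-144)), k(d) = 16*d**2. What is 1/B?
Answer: -1/382325 ≈ -2.6156e-6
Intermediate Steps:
B = -382325 (B = -6328 - (44221 + 16*(-144)**2) = -6328 - (44221 + 16*20736) = -6328 - (44221 + 331776) = -6328 - 1*375997 = -6328 - 375997 = -382325)
1/B = 1/(-382325) = -1/382325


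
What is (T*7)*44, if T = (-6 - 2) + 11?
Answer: 924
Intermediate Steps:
T = 3 (T = -8 + 11 = 3)
(T*7)*44 = (3*7)*44 = 21*44 = 924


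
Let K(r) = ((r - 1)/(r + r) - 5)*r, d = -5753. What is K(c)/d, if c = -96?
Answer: -863/11506 ≈ -0.075004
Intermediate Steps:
K(r) = r*(-5 + (-1 + r)/(2*r)) (K(r) = ((-1 + r)/((2*r)) - 5)*r = ((-1 + r)*(1/(2*r)) - 5)*r = ((-1 + r)/(2*r) - 5)*r = (-5 + (-1 + r)/(2*r))*r = r*(-5 + (-1 + r)/(2*r)))
K(c)/d = (-1/2 - 9/2*(-96))/(-5753) = (-1/2 + 432)*(-1/5753) = (863/2)*(-1/5753) = -863/11506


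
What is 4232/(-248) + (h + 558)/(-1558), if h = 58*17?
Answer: -436023/24149 ≈ -18.056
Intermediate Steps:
h = 986
4232/(-248) + (h + 558)/(-1558) = 4232/(-248) + (986 + 558)/(-1558) = 4232*(-1/248) + 1544*(-1/1558) = -529/31 - 772/779 = -436023/24149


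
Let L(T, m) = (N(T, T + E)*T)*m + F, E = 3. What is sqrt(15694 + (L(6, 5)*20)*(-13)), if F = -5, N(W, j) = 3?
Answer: I*sqrt(6406) ≈ 80.037*I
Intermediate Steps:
L(T, m) = -5 + 3*T*m (L(T, m) = (3*T)*m - 5 = 3*T*m - 5 = -5 + 3*T*m)
sqrt(15694 + (L(6, 5)*20)*(-13)) = sqrt(15694 + ((-5 + 3*6*5)*20)*(-13)) = sqrt(15694 + ((-5 + 90)*20)*(-13)) = sqrt(15694 + (85*20)*(-13)) = sqrt(15694 + 1700*(-13)) = sqrt(15694 - 22100) = sqrt(-6406) = I*sqrt(6406)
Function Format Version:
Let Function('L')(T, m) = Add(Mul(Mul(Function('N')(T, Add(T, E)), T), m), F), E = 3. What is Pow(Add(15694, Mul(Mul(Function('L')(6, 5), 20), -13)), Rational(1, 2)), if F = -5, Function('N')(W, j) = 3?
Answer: Mul(I, Pow(6406, Rational(1, 2))) ≈ Mul(80.037, I)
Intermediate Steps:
Function('L')(T, m) = Add(-5, Mul(3, T, m)) (Function('L')(T, m) = Add(Mul(Mul(3, T), m), -5) = Add(Mul(3, T, m), -5) = Add(-5, Mul(3, T, m)))
Pow(Add(15694, Mul(Mul(Function('L')(6, 5), 20), -13)), Rational(1, 2)) = Pow(Add(15694, Mul(Mul(Add(-5, Mul(3, 6, 5)), 20), -13)), Rational(1, 2)) = Pow(Add(15694, Mul(Mul(Add(-5, 90), 20), -13)), Rational(1, 2)) = Pow(Add(15694, Mul(Mul(85, 20), -13)), Rational(1, 2)) = Pow(Add(15694, Mul(1700, -13)), Rational(1, 2)) = Pow(Add(15694, -22100), Rational(1, 2)) = Pow(-6406, Rational(1, 2)) = Mul(I, Pow(6406, Rational(1, 2)))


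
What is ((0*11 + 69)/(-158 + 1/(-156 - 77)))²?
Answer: 258469929/1355344225 ≈ 0.19070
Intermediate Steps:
((0*11 + 69)/(-158 + 1/(-156 - 77)))² = ((0 + 69)/(-158 + 1/(-233)))² = (69/(-158 - 1/233))² = (69/(-36815/233))² = (69*(-233/36815))² = (-16077/36815)² = 258469929/1355344225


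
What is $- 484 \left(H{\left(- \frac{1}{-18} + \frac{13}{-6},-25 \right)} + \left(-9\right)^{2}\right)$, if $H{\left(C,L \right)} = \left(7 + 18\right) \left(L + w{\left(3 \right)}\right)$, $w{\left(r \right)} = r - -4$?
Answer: $178596$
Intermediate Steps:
$w{\left(r \right)} = 4 + r$ ($w{\left(r \right)} = r + 4 = 4 + r$)
$H{\left(C,L \right)} = 175 + 25 L$ ($H{\left(C,L \right)} = \left(7 + 18\right) \left(L + \left(4 + 3\right)\right) = 25 \left(L + 7\right) = 25 \left(7 + L\right) = 175 + 25 L$)
$- 484 \left(H{\left(- \frac{1}{-18} + \frac{13}{-6},-25 \right)} + \left(-9\right)^{2}\right) = - 484 \left(\left(175 + 25 \left(-25\right)\right) + \left(-9\right)^{2}\right) = - 484 \left(\left(175 - 625\right) + 81\right) = - 484 \left(-450 + 81\right) = \left(-484\right) \left(-369\right) = 178596$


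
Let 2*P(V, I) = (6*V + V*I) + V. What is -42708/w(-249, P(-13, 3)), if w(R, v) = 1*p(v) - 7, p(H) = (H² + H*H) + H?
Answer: -21354/4189 ≈ -5.0976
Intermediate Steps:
P(V, I) = 7*V/2 + I*V/2 (P(V, I) = ((6*V + V*I) + V)/2 = ((6*V + I*V) + V)/2 = (7*V + I*V)/2 = 7*V/2 + I*V/2)
p(H) = H + 2*H² (p(H) = (H² + H²) + H = 2*H² + H = H + 2*H²)
w(R, v) = -7 + v*(1 + 2*v) (w(R, v) = 1*(v*(1 + 2*v)) - 7 = v*(1 + 2*v) - 7 = -7 + v*(1 + 2*v))
-42708/w(-249, P(-13, 3)) = -42708/(-7 + ((½)*(-13)*(7 + 3))*(1 + 2*((½)*(-13)*(7 + 3)))) = -42708/(-7 + ((½)*(-13)*10)*(1 + 2*((½)*(-13)*10))) = -42708/(-7 - 65*(1 + 2*(-65))) = -42708/(-7 - 65*(1 - 130)) = -42708/(-7 - 65*(-129)) = -42708/(-7 + 8385) = -42708/8378 = -42708*1/8378 = -21354/4189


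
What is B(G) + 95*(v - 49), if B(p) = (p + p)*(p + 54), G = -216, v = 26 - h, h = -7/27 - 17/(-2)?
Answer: 3618871/54 ≈ 67016.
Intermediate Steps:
h = 445/54 (h = -7*1/27 - 17*(-1/2) = -7/27 + 17/2 = 445/54 ≈ 8.2407)
v = 959/54 (v = 26 - 1*445/54 = 26 - 445/54 = 959/54 ≈ 17.759)
B(p) = 2*p*(54 + p) (B(p) = (2*p)*(54 + p) = 2*p*(54 + p))
B(G) + 95*(v - 49) = 2*(-216)*(54 - 216) + 95*(959/54 - 49) = 2*(-216)*(-162) + 95*(-1687/54) = 69984 - 160265/54 = 3618871/54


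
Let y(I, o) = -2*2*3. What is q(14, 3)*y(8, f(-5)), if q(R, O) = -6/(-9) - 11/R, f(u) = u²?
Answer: 10/7 ≈ 1.4286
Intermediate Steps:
q(R, O) = ⅔ - 11/R (q(R, O) = -6*(-⅑) - 11/R = ⅔ - 11/R)
y(I, o) = -12 (y(I, o) = -4*3 = -12)
q(14, 3)*y(8, f(-5)) = (⅔ - 11/14)*(-12) = -5/42*(-12) = 10/7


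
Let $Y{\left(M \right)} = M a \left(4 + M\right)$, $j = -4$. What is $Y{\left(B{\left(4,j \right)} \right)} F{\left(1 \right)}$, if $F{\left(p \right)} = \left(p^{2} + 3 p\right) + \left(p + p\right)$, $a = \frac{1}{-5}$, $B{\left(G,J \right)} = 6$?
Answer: $-72$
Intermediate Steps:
$a = - \frac{1}{5} \approx -0.2$
$Y{\left(M \right)} = - \frac{M \left(4 + M\right)}{5}$ ($Y{\left(M \right)} = M \left(- \frac{1}{5}\right) \left(4 + M\right) = - \frac{M}{5} \left(4 + M\right) = - \frac{M \left(4 + M\right)}{5}$)
$F{\left(p \right)} = p^{2} + 5 p$ ($F{\left(p \right)} = \left(p^{2} + 3 p\right) + 2 p = p^{2} + 5 p$)
$Y{\left(B{\left(4,j \right)} \right)} F{\left(1 \right)} = \left(- \frac{1}{5}\right) 6 \left(4 + 6\right) 1 \left(5 + 1\right) = \left(- \frac{1}{5}\right) 6 \cdot 10 \cdot 1 \cdot 6 = \left(-12\right) 6 = -72$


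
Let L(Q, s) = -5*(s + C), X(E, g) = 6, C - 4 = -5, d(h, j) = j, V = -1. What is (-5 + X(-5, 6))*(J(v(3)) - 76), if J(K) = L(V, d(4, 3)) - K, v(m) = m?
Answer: -89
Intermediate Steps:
C = -1 (C = 4 - 5 = -1)
L(Q, s) = 5 - 5*s (L(Q, s) = -5*(s - 1) = -5*(-1 + s) = 5 - 5*s)
J(K) = -10 - K (J(K) = (5 - 5*3) - K = (5 - 15) - K = -10 - K)
(-5 + X(-5, 6))*(J(v(3)) - 76) = (-5 + 6)*((-10 - 1*3) - 76) = 1*((-10 - 3) - 76) = 1*(-13 - 76) = 1*(-89) = -89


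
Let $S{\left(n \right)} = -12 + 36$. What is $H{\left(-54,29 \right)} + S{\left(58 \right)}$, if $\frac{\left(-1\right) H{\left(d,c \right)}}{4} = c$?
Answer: $-92$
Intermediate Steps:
$H{\left(d,c \right)} = - 4 c$
$S{\left(n \right)} = 24$
$H{\left(-54,29 \right)} + S{\left(58 \right)} = \left(-4\right) 29 + 24 = -116 + 24 = -92$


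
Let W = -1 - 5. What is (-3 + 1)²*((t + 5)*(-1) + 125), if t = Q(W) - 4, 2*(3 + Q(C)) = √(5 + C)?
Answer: 508 - 2*I ≈ 508.0 - 2.0*I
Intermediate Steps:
W = -6
Q(C) = -3 + √(5 + C)/2
t = -7 + I/2 (t = (-3 + √(5 - 6)/2) - 4 = (-3 + √(-1)/2) - 4 = (-3 + I/2) - 4 = -7 + I/2 ≈ -7.0 + 0.5*I)
(-3 + 1)²*((t + 5)*(-1) + 125) = (-3 + 1)²*(((-7 + I/2) + 5)*(-1) + 125) = (-2)²*((-2 + I/2)*(-1) + 125) = 4*((2 - I/2) + 125) = 4*(127 - I/2) = 508 - 2*I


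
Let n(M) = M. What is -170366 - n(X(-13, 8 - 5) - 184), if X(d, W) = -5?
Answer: -170177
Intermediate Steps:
-170366 - n(X(-13, 8 - 5) - 184) = -170366 - (-5 - 184) = -170366 - 1*(-189) = -170366 + 189 = -170177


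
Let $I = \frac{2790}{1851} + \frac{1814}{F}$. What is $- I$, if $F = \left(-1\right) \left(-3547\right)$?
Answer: $- \frac{4417948}{2188499} \approx -2.0187$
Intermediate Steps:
$F = 3547$
$I = \frac{4417948}{2188499}$ ($I = \frac{2790}{1851} + \frac{1814}{3547} = 2790 \cdot \frac{1}{1851} + 1814 \cdot \frac{1}{3547} = \frac{930}{617} + \frac{1814}{3547} = \frac{4417948}{2188499} \approx 2.0187$)
$- I = \left(-1\right) \frac{4417948}{2188499} = - \frac{4417948}{2188499}$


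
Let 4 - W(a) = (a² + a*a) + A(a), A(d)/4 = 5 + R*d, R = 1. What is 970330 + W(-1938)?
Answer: -6533622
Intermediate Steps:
A(d) = 20 + 4*d (A(d) = 4*(5 + 1*d) = 4*(5 + d) = 20 + 4*d)
W(a) = -16 - 4*a - 2*a² (W(a) = 4 - ((a² + a*a) + (20 + 4*a)) = 4 - ((a² + a²) + (20 + 4*a)) = 4 - (2*a² + (20 + 4*a)) = 4 - (20 + 2*a² + 4*a) = 4 + (-20 - 4*a - 2*a²) = -16 - 4*a - 2*a²)
970330 + W(-1938) = 970330 + (-16 - 4*(-1938) - 2*(-1938)²) = 970330 + (-16 + 7752 - 2*3755844) = 970330 + (-16 + 7752 - 7511688) = 970330 - 7503952 = -6533622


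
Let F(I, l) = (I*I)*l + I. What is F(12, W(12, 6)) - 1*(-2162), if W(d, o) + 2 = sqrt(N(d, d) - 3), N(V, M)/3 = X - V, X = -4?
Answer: 1886 + 144*I*sqrt(51) ≈ 1886.0 + 1028.4*I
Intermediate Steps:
N(V, M) = -12 - 3*V (N(V, M) = 3*(-4 - V) = -12 - 3*V)
W(d, o) = -2 + sqrt(-15 - 3*d) (W(d, o) = -2 + sqrt((-12 - 3*d) - 3) = -2 + sqrt(-15 - 3*d))
F(I, l) = I + l*I**2 (F(I, l) = I**2*l + I = l*I**2 + I = I + l*I**2)
F(12, W(12, 6)) - 1*(-2162) = 12*(1 + 12*(-2 + sqrt(-15 - 3*12))) - 1*(-2162) = 12*(1 + 12*(-2 + sqrt(-15 - 36))) + 2162 = 12*(1 + 12*(-2 + sqrt(-51))) + 2162 = 12*(1 + 12*(-2 + I*sqrt(51))) + 2162 = 12*(1 + (-24 + 12*I*sqrt(51))) + 2162 = 12*(-23 + 12*I*sqrt(51)) + 2162 = (-276 + 144*I*sqrt(51)) + 2162 = 1886 + 144*I*sqrt(51)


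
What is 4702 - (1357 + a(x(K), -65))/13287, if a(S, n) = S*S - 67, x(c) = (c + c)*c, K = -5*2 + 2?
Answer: 62457800/13287 ≈ 4700.7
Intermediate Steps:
K = -8 (K = -10 + 2 = -8)
x(c) = 2*c² (x(c) = (2*c)*c = 2*c²)
a(S, n) = -67 + S² (a(S, n) = S² - 67 = -67 + S²)
4702 - (1357 + a(x(K), -65))/13287 = 4702 - (1357 + (-67 + (2*(-8)²)²))/13287 = 4702 - (1357 + (-67 + (2*64)²))/13287 = 4702 - (1357 + (-67 + 128²))/13287 = 4702 - (1357 + (-67 + 16384))/13287 = 4702 - (1357 + 16317)/13287 = 4702 - 17674/13287 = 62457800/13287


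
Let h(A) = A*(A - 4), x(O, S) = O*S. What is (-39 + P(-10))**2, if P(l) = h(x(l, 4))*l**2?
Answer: 30962273521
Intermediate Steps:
h(A) = A*(-4 + A)
P(l) = 4*l**3*(-4 + 4*l) (P(l) = ((l*4)*(-4 + l*4))*l**2 = ((4*l)*(-4 + 4*l))*l**2 = (4*l*(-4 + 4*l))*l**2 = 4*l**3*(-4 + 4*l))
(-39 + P(-10))**2 = (-39 + 16*(-10)**3*(-1 - 10))**2 = (-39 + 16*(-1000)*(-11))**2 = (-39 + 176000)**2 = 175961**2 = 30962273521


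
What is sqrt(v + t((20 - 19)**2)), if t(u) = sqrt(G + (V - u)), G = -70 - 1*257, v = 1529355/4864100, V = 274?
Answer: sqrt(74389356555 + 709784064300*I*sqrt(6))/486410 ≈ 1.9583 + 1.8763*I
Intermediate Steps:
v = 305871/972820 (v = 1529355*(1/4864100) = 305871/972820 ≈ 0.31442)
G = -327 (G = -70 - 257 = -327)
t(u) = sqrt(-53 - u) (t(u) = sqrt(-327 + (274 - u)) = sqrt(-53 - u))
sqrt(v + t((20 - 19)**2)) = sqrt(305871/972820 + sqrt(-53 - (20 - 19)**2)) = sqrt(305871/972820 + sqrt(-53 - 1*1**2)) = sqrt(305871/972820 + sqrt(-53 - 1*1)) = sqrt(305871/972820 + sqrt(-53 - 1)) = sqrt(305871/972820 + sqrt(-54)) = sqrt(305871/972820 + 3*I*sqrt(6))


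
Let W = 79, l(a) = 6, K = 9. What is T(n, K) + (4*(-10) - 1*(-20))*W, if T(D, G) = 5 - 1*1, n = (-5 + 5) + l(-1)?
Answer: -1576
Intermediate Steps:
n = 6 (n = (-5 + 5) + 6 = 0 + 6 = 6)
T(D, G) = 4 (T(D, G) = 5 - 1 = 4)
T(n, K) + (4*(-10) - 1*(-20))*W = 4 + (4*(-10) - 1*(-20))*79 = 4 + (-40 + 20)*79 = 4 - 20*79 = 4 - 1580 = -1576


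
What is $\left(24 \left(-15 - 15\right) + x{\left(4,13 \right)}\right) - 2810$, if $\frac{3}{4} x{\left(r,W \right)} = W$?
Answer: $- \frac{10538}{3} \approx -3512.7$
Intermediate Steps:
$x{\left(r,W \right)} = \frac{4 W}{3}$
$\left(24 \left(-15 - 15\right) + x{\left(4,13 \right)}\right) - 2810 = \left(24 \left(-15 - 15\right) + \frac{4}{3} \cdot 13\right) - 2810 = \left(24 \left(-30\right) + \frac{52}{3}\right) - 2810 = \left(-720 + \frac{52}{3}\right) - 2810 = - \frac{2108}{3} - 2810 = - \frac{10538}{3}$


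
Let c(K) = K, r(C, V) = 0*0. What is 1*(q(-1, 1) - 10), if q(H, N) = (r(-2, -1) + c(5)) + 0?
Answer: -5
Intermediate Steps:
r(C, V) = 0
q(H, N) = 5 (q(H, N) = (0 + 5) + 0 = 5 + 0 = 5)
1*(q(-1, 1) - 10) = 1*(5 - 10) = 1*(-5) = -5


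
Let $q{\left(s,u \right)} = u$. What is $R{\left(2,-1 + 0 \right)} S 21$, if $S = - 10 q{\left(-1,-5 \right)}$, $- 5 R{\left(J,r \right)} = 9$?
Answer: $-1890$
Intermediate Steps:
$R{\left(J,r \right)} = - \frac{9}{5}$ ($R{\left(J,r \right)} = \left(- \frac{1}{5}\right) 9 = - \frac{9}{5}$)
$S = 50$ ($S = \left(-10\right) \left(-5\right) = 50$)
$R{\left(2,-1 + 0 \right)} S 21 = \left(- \frac{9}{5}\right) 50 \cdot 21 = \left(-90\right) 21 = -1890$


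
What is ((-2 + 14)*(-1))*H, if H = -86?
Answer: 1032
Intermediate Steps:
((-2 + 14)*(-1))*H = ((-2 + 14)*(-1))*(-86) = (12*(-1))*(-86) = -12*(-86) = 1032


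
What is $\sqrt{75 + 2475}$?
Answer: $5 \sqrt{102} \approx 50.497$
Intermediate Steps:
$\sqrt{75 + 2475} = \sqrt{2550} = 5 \sqrt{102}$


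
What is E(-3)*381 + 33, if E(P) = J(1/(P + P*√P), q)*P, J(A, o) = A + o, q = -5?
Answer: 3*(-2043*I + 1916*√3)/(√3 - I) ≈ 5843.3 - 164.98*I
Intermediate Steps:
E(P) = P*(-5 + 1/(P + P^(3/2))) (E(P) = (1/(P + P*√P) - 5)*P = (1/(P + P^(3/2)) - 5)*P = (-5 + 1/(P + P^(3/2)))*P = P*(-5 + 1/(P + P^(3/2))))
E(-3)*381 + 33 = ((-3 - 5*(-3)² - 45*I*√3)/(-3 + (-3)^(3/2)))*381 + 33 = ((-3 - 5*9 - 45*I*√3)/(-3 - 3*I*√3))*381 + 33 = ((-3 - 45 - 45*I*√3)/(-3 - 3*I*√3))*381 + 33 = ((-48 - 45*I*√3)/(-3 - 3*I*√3))*381 + 33 = 381*(-48 - 45*I*√3)/(-3 - 3*I*√3) + 33 = 33 + 381*(-48 - 45*I*√3)/(-3 - 3*I*√3)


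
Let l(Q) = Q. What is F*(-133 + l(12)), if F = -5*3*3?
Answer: 5445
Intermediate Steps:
F = -45 (F = -15*3 = -45)
F*(-133 + l(12)) = -45*(-133 + 12) = -45*(-121) = 5445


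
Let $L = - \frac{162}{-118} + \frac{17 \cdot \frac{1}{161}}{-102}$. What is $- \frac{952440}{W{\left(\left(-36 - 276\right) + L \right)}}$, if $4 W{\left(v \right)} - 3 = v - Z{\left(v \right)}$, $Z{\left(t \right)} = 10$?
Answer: $\frac{217133461440}{18102899} \approx 11994.0$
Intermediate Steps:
$L = \frac{78187}{56994}$ ($L = \left(-162\right) \left(- \frac{1}{118}\right) + 17 \cdot \frac{1}{161} \left(- \frac{1}{102}\right) = \frac{81}{59} + \frac{17}{161} \left(- \frac{1}{102}\right) = \frac{81}{59} - \frac{1}{966} = \frac{78187}{56994} \approx 1.3718$)
$W{\left(v \right)} = - \frac{7}{4} + \frac{v}{4}$ ($W{\left(v \right)} = \frac{3}{4} + \frac{v - 10}{4} = \frac{3}{4} + \frac{-10 + v}{4} = \frac{3}{4} + \left(- \frac{5}{2} + \frac{v}{4}\right) = - \frac{7}{4} + \frac{v}{4}$)
$- \frac{952440}{W{\left(\left(-36 - 276\right) + L \right)}} = - \frac{952440}{- \frac{7}{4} + \frac{\left(-36 - 276\right) + \frac{78187}{56994}}{4}} = - \frac{952440}{- \frac{7}{4} + \frac{-312 + \frac{78187}{56994}}{4}} = - \frac{952440}{- \frac{7}{4} + \frac{1}{4} \left(- \frac{17703941}{56994}\right)} = - \frac{952440}{- \frac{7}{4} - \frac{17703941}{227976}} = - \frac{952440}{- \frac{18102899}{227976}} = \left(-952440\right) \left(- \frac{227976}{18102899}\right) = \frac{217133461440}{18102899}$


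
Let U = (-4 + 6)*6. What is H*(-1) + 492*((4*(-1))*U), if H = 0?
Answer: -23616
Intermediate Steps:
U = 12 (U = 2*6 = 12)
H*(-1) + 492*((4*(-1))*U) = 0*(-1) + 492*((4*(-1))*12) = 0 + 492*(-4*12) = 0 + 492*(-48) = 0 - 23616 = -23616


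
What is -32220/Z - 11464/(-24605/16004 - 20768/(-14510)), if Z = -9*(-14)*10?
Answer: 9315310687679/86266173 ≈ 1.0798e+5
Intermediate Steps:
Z = 1260 (Z = 126*10 = 1260)
-32220/Z - 11464/(-24605/16004 - 20768/(-14510)) = -32220/1260 - 11464/(-24605/16004 - 20768/(-14510)) = -32220*1/1260 - 11464/(-24605*1/16004 - 20768*(-1/14510)) = -179/7 - 11464/(-24605/16004 + 10384/7255) = -179/7 - 11464/(-12323739/116109020) = -179/7 - 11464*(-116109020/12323739) = -179/7 + 1331073805280/12323739 = 9315310687679/86266173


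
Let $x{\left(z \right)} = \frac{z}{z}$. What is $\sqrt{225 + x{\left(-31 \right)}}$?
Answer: $\sqrt{226} \approx 15.033$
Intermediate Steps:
$x{\left(z \right)} = 1$
$\sqrt{225 + x{\left(-31 \right)}} = \sqrt{225 + 1} = \sqrt{226}$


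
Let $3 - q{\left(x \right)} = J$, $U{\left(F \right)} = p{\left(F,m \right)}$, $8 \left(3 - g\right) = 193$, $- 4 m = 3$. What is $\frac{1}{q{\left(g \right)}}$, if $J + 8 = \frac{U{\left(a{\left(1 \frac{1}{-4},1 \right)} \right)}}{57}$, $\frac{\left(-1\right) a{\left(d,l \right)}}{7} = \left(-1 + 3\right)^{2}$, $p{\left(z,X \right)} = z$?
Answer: $\frac{57}{655} \approx 0.087023$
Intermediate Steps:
$m = - \frac{3}{4}$ ($m = \left(- \frac{1}{4}\right) 3 = - \frac{3}{4} \approx -0.75$)
$g = - \frac{169}{8}$ ($g = 3 - \frac{193}{8} = - \frac{169}{8} \approx -21.125$)
$a{\left(d,l \right)} = -28$ ($a{\left(d,l \right)} = - 7 \left(-1 + 3\right)^{2} = - 7 \cdot 2^{2} = \left(-7\right) 4 = -28$)
$U{\left(F \right)} = F$
$J = - \frac{484}{57}$ ($J = -8 - \frac{28}{57} = - \frac{484}{57} \approx -8.4912$)
$q{\left(x \right)} = \frac{655}{57}$ ($q{\left(x \right)} = 3 - - \frac{484}{57} = 3 + \frac{484}{57} = \frac{655}{57}$)
$\frac{1}{q{\left(g \right)}} = \frac{1}{\frac{655}{57}} = \frac{57}{655}$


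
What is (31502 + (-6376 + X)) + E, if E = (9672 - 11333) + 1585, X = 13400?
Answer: 38450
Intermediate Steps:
E = -76 (E = -1661 + 1585 = -76)
(31502 + (-6376 + X)) + E = (31502 + (-6376 + 13400)) - 76 = (31502 + 7024) - 76 = 38526 - 76 = 38450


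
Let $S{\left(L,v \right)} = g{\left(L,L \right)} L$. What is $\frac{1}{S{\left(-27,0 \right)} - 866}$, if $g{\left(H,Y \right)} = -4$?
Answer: $- \frac{1}{758} \approx -0.0013193$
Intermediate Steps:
$S{\left(L,v \right)} = - 4 L$
$\frac{1}{S{\left(-27,0 \right)} - 866} = \frac{1}{\left(-4\right) \left(-27\right) - 866} = \frac{1}{108 - 866} = \frac{1}{-758} = - \frac{1}{758}$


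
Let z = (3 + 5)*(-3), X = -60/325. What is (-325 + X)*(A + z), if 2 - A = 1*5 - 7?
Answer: 84548/13 ≈ 6503.7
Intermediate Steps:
X = -12/65 (X = -60*1/325 = -12/65 ≈ -0.18462)
z = -24 (z = 8*(-3) = -24)
A = 4 (A = 2 - (1*5 - 7) = 2 - (5 - 7) = 2 - 1*(-2) = 2 + 2 = 4)
(-325 + X)*(A + z) = (-325 - 12/65)*(4 - 24) = -21137/65*(-20) = 84548/13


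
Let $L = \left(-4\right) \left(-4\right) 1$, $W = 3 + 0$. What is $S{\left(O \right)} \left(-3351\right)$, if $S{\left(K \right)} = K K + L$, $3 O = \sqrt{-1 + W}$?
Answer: $- \frac{163082}{3} \approx -54361.0$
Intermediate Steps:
$W = 3$
$L = 16$ ($L = 16 \cdot 1 = 16$)
$O = \frac{\sqrt{2}}{3}$ ($O = \frac{\sqrt{-1 + 3}}{3} = \frac{\sqrt{2}}{3} \approx 0.4714$)
$S{\left(K \right)} = 16 + K^{2}$ ($S{\left(K \right)} = K K + 16 = K^{2} + 16 = 16 + K^{2}$)
$S{\left(O \right)} \left(-3351\right) = \left(16 + \left(\frac{\sqrt{2}}{3}\right)^{2}\right) \left(-3351\right) = \left(16 + \frac{2}{9}\right) \left(-3351\right) = \frac{146}{9} \left(-3351\right) = - \frac{163082}{3}$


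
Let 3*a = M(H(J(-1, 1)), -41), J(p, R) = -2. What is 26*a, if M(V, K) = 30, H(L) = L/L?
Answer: 260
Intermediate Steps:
H(L) = 1
a = 10 (a = (⅓)*30 = 10)
26*a = 26*10 = 260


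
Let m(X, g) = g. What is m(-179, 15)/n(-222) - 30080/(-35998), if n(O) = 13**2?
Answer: 2811745/3041831 ≈ 0.92436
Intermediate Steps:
n(O) = 169
m(-179, 15)/n(-222) - 30080/(-35998) = 15/169 - 30080/(-35998) = 15*(1/169) - 30080*(-1/35998) = 15/169 + 15040/17999 = 2811745/3041831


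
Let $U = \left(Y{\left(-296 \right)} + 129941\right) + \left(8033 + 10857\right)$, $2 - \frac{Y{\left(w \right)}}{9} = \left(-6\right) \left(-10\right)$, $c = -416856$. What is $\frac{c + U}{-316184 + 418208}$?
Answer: $- \frac{268547}{102024} \approx -2.6322$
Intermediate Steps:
$Y{\left(w \right)} = -522$ ($Y{\left(w \right)} = 18 - 9 \left(\left(-6\right) \left(-10\right)\right) = 18 - 540 = -522$)
$U = 148309$ ($U = \left(-522 + 129941\right) + \left(8033 + 10857\right) = 129419 + 18890 = 148309$)
$\frac{c + U}{-316184 + 418208} = \frac{-416856 + 148309}{-316184 + 418208} = - \frac{268547}{102024}$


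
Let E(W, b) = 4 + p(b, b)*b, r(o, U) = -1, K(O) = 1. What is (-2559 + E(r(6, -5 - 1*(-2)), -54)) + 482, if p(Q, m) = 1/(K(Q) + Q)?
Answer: -109815/53 ≈ -2072.0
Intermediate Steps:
p(Q, m) = 1/(1 + Q)
E(W, b) = 4 + b/(1 + b)
(-2559 + E(r(6, -5 - 1*(-2)), -54)) + 482 = (-2559 + (4 + 5*(-54))/(1 - 54)) + 482 = (-2559 + (4 - 270)/(-53)) + 482 = (-2559 - 1/53*(-266)) + 482 = (-2559 + 266/53) + 482 = -135361/53 + 482 = -109815/53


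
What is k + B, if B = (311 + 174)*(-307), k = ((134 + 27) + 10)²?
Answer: -119654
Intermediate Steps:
k = 29241 (k = (161 + 10)² = 171² = 29241)
B = -148895 (B = 485*(-307) = -148895)
k + B = 29241 - 148895 = -119654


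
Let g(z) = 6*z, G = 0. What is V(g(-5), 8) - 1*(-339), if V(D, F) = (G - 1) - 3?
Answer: 335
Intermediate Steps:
V(D, F) = -4 (V(D, F) = (0 - 1) - 3 = -1 - 3 = -4)
V(g(-5), 8) - 1*(-339) = -4 - 1*(-339) = -4 + 339 = 335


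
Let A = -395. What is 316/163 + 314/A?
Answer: 73638/64385 ≈ 1.1437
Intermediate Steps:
316/163 + 314/A = 316/163 + 314/(-395) = 316*(1/163) + 314*(-1/395) = 316/163 - 314/395 = 73638/64385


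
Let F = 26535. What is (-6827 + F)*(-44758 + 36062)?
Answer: -171380768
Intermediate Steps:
(-6827 + F)*(-44758 + 36062) = (-6827 + 26535)*(-44758 + 36062) = 19708*(-8696) = -171380768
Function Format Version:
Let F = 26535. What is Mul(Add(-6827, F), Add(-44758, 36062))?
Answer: -171380768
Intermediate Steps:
Mul(Add(-6827, F), Add(-44758, 36062)) = Mul(Add(-6827, 26535), Add(-44758, 36062)) = Mul(19708, -8696) = -171380768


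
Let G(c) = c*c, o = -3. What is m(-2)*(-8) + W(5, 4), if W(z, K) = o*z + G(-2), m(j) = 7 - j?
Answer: -83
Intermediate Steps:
G(c) = c²
W(z, K) = 4 - 3*z (W(z, K) = -3*z + (-2)² = -3*z + 4 = 4 - 3*z)
m(-2)*(-8) + W(5, 4) = (7 - 1*(-2))*(-8) + (4 - 3*5) = (7 + 2)*(-8) + (4 - 15) = 9*(-8) - 11 = -72 - 11 = -83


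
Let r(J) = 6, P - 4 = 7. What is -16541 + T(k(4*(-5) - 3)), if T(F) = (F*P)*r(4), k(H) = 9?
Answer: -15947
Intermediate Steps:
P = 11 (P = 4 + 7 = 11)
T(F) = 66*F (T(F) = (F*11)*6 = (11*F)*6 = 66*F)
-16541 + T(k(4*(-5) - 3)) = -16541 + 66*9 = -16541 + 594 = -15947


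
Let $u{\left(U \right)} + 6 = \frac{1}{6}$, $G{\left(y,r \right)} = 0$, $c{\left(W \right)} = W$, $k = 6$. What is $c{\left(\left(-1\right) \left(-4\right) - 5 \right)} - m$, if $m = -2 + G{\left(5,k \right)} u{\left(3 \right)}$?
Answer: $1$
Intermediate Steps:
$u{\left(U \right)} = - \frac{35}{6}$ ($u{\left(U \right)} = -6 + \frac{1}{6} = - \frac{35}{6}$)
$m = -2$ ($m = -2 + 0 \left(- \frac{35}{6}\right) = -2 + 0 = -2$)
$c{\left(\left(-1\right) \left(-4\right) - 5 \right)} - m = \left(\left(-1\right) \left(-4\right) - 5\right) - -2 = \left(4 - 5\right) + 2 = -1 + 2 = 1$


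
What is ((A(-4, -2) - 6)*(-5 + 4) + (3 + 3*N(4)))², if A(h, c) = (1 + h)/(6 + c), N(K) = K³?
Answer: 651249/16 ≈ 40703.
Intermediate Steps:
A(h, c) = (1 + h)/(6 + c)
((A(-4, -2) - 6)*(-5 + 4) + (3 + 3*N(4)))² = (((1 - 4)/(6 - 2) - 6)*(-5 + 4) + (3 + 3*4³))² = ((-3/4 - 6)*(-1) + (3 + 3*64))² = (((¼)*(-3) - 6)*(-1) + (3 + 192))² = ((-¾ - 6)*(-1) + 195)² = (-27/4*(-1) + 195)² = (27/4 + 195)² = (807/4)² = 651249/16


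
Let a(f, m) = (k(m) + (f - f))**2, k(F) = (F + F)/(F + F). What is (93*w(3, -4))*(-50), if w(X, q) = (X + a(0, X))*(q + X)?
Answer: 18600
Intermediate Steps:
k(F) = 1 (k(F) = (2*F)/((2*F)) = (2*F)*(1/(2*F)) = 1)
a(f, m) = 1 (a(f, m) = (1 + (f - f))**2 = (1 + 0)**2 = 1**2 = 1)
w(X, q) = (1 + X)*(X + q) (w(X, q) = (X + 1)*(q + X) = (1 + X)*(X + q))
(93*w(3, -4))*(-50) = (93*(3 - 4 + 3**2 + 3*(-4)))*(-50) = (93*(3 - 4 + 9 - 12))*(-50) = (93*(-4))*(-50) = -372*(-50) = 18600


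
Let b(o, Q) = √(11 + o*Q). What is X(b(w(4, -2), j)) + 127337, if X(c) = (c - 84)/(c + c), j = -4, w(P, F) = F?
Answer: 254675/2 - 42*√19/19 ≈ 1.2733e+5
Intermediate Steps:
b(o, Q) = √(11 + Q*o)
X(c) = (-84 + c)/(2*c) (X(c) = (-84 + c)/((2*c)) = (-84 + c)*(1/(2*c)) = (-84 + c)/(2*c))
X(b(w(4, -2), j)) + 127337 = (-84 + √(11 - 4*(-2)))/(2*(√(11 - 4*(-2)))) + 127337 = (-84 + √(11 + 8))/(2*(√(11 + 8))) + 127337 = (-84 + √19)/(2*(√19)) + 127337 = (√19/19)*(-84 + √19)/2 + 127337 = √19*(-84 + √19)/38 + 127337 = 127337 + √19*(-84 + √19)/38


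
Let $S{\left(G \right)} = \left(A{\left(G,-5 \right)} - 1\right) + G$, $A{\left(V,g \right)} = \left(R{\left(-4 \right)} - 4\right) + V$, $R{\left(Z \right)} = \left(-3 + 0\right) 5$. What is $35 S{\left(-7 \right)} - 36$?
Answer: $-1226$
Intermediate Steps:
$R{\left(Z \right)} = -15$ ($R{\left(Z \right)} = \left(-3\right) 5 = -15$)
$A{\left(V,g \right)} = -19 + V$ ($A{\left(V,g \right)} = \left(-15 - 4\right) + V = -19 + V$)
$S{\left(G \right)} = -20 + 2 G$ ($S{\left(G \right)} = \left(\left(-19 + G\right) - 1\right) + G = \left(-20 + G\right) + G = -20 + 2 G$)
$35 S{\left(-7 \right)} - 36 = 35 \left(-20 + 2 \left(-7\right)\right) - 36 = 35 \left(-20 - 14\right) - 36 = 35 \left(-34\right) - 36 = -1190 - 36 = -1226$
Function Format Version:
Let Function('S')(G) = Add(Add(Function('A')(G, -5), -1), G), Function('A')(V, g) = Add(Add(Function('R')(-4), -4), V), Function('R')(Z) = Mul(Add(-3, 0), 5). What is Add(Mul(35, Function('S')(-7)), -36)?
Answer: -1226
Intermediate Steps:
Function('R')(Z) = -15 (Function('R')(Z) = Mul(-3, 5) = -15)
Function('A')(V, g) = Add(-19, V) (Function('A')(V, g) = Add(Add(-15, -4), V) = Add(-19, V))
Function('S')(G) = Add(-20, Mul(2, G)) (Function('S')(G) = Add(Add(Add(-19, G), -1), G) = Add(Add(-20, G), G) = Add(-20, Mul(2, G)))
Add(Mul(35, Function('S')(-7)), -36) = Add(Mul(35, Add(-20, Mul(2, -7))), -36) = Add(Mul(35, Add(-20, -14)), -36) = Add(Mul(35, -34), -36) = Add(-1190, -36) = -1226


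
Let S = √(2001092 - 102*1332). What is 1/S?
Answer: √466307/932614 ≈ 0.00073221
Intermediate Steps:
S = 2*√466307 (S = √(2001092 - 135864) = √1865228 = 2*√466307 ≈ 1365.7)
1/S = 1/(2*√466307) = √466307/932614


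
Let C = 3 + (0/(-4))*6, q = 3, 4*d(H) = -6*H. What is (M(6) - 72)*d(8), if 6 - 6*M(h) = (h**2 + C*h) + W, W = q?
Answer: 966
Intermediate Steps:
d(H) = -3*H/2 (d(H) = (-6*H)/4 = -3*H/2)
W = 3
C = 3 (C = 3 + (0*(-1/4))*6 = 3 + 0*6 = 3 + 0 = 3)
M(h) = 1/2 - h/2 - h**2/6 (M(h) = 1 - ((h**2 + 3*h) + 3)/6 = 1 - (3 + h**2 + 3*h)/6 = 1 + (-1/2 - h/2 - h**2/6) = 1/2 - h/2 - h**2/6)
(M(6) - 72)*d(8) = ((1/2 - 1/2*6 - 1/6*6**2) - 72)*(-3/2*8) = ((1/2 - 3 - 1/6*36) - 72)*(-12) = ((1/2 - 3 - 6) - 72)*(-12) = (-17/2 - 72)*(-12) = -161/2*(-12) = 966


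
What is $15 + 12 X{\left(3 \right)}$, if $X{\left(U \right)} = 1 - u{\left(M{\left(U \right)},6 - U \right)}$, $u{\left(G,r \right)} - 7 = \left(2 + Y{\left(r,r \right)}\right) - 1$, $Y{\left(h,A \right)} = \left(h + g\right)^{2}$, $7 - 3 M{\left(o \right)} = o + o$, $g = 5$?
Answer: $-837$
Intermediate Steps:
$M{\left(o \right)} = \frac{7}{3} - \frac{2 o}{3}$ ($M{\left(o \right)} = \frac{7}{3} - \frac{o + o}{3} = \frac{7}{3} - \frac{2 o}{3}$)
$Y{\left(h,A \right)} = \left(5 + h\right)^{2}$ ($Y{\left(h,A \right)} = \left(h + 5\right)^{2} = \left(5 + h\right)^{2}$)
$u{\left(G,r \right)} = 8 + \left(5 + r\right)^{2}$ ($u{\left(G,r \right)} = 7 + \left(\left(2 + \left(5 + r\right)^{2}\right) - 1\right) = 7 + \left(1 + \left(5 + r\right)^{2}\right) = 8 + \left(5 + r\right)^{2}$)
$X{\left(U \right)} = -7 - \left(11 - U\right)^{2}$ ($X{\left(U \right)} = 1 - \left(8 + \left(5 - \left(-6 + U\right)\right)^{2}\right) = 1 - \left(8 + \left(11 - U\right)^{2}\right) = -7 - \left(11 - U\right)^{2}$)
$15 + 12 X{\left(3 \right)} = 15 + 12 \left(-7 - \left(-11 + 3\right)^{2}\right) = 15 + 12 \left(-7 - \left(-8\right)^{2}\right) = 15 + 12 \left(-7 - 64\right) = 15 + 12 \left(-71\right) = 15 - 852 = -837$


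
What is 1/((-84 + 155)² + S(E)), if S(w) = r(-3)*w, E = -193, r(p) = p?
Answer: 1/5620 ≈ 0.00017794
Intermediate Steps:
S(w) = -3*w
1/((-84 + 155)² + S(E)) = 1/((-84 + 155)² - 3*(-193)) = 1/(71² + 579) = 1/(5041 + 579) = 1/5620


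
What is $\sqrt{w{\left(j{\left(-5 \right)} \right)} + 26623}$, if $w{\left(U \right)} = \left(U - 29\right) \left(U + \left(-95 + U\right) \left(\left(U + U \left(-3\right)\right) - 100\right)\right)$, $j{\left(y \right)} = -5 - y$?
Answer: $3 i \sqrt{27653} \approx 498.88 i$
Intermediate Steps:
$w{\left(U \right)} = \left(-29 + U\right) \left(U + \left(-100 - 2 U\right) \left(-95 + U\right)\right)$ ($w{\left(U \right)} = \left(-29 + U\right) \left(U + \left(-95 + U\right) \left(\left(U - 3 U\right) - 100\right)\right) = \left(-29 + U\right) \left(U + \left(-95 + U\right) \left(- 2 U - 100\right)\right) = \left(-29 + U\right) \left(U + \left(-95 + U\right) \left(-100 - 2 U\right)\right) = \left(-29 + U\right) \left(U + \left(-100 - 2 U\right) \left(-95 + U\right)\right)$)
$\sqrt{w{\left(j{\left(-5 \right)} \right)} + 26623} = \sqrt{\left(-275500 - 2 \left(-5 - -5\right)^{3} + 149 \left(-5 - -5\right)^{2} + 6861 \left(-5 - -5\right)\right) + 26623} = \sqrt{\left(-275500 - 2 \left(-5 + 5\right)^{3} + 149 \left(-5 + 5\right)^{2} + 6861 \left(-5 + 5\right)\right) + 26623} = \sqrt{\left(-275500 - 2 \cdot 0^{3} + 149 \cdot 0^{2} + 6861 \cdot 0\right) + 26623} = \sqrt{\left(-275500 - 0 + 149 \cdot 0 + 0\right) + 26623} = \sqrt{\left(-275500 + 0 + 0 + 0\right) + 26623} = \sqrt{-275500 + 26623} = \sqrt{-248877} = 3 i \sqrt{27653}$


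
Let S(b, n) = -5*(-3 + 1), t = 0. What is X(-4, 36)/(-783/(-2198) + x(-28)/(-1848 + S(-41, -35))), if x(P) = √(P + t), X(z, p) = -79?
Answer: -1453518196074/6554745283 - 4439876476*I*√7/6554745283 ≈ -221.75 - 1.7921*I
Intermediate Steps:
S(b, n) = 10 (S(b, n) = -5*(-2) = 10)
x(P) = √P (x(P) = √(P + 0) = √P)
X(-4, 36)/(-783/(-2198) + x(-28)/(-1848 + S(-41, -35))) = -79/(-783/(-2198) + √(-28)/(-1848 + 10)) = -79/(-783*(-1/2198) + (2*I*√7)/(-1838)) = -79/(783/2198 + (2*I*√7)*(-1/1838)) = -79/(783/2198 - I*√7/919)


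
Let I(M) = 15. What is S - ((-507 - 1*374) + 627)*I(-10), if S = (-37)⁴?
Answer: 1877971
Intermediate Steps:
S = 1874161
S - ((-507 - 1*374) + 627)*I(-10) = 1874161 - ((-507 - 1*374) + 627)*15 = 1874161 - ((-507 - 374) + 627)*15 = 1874161 - (-881 + 627)*15 = 1874161 - (-254)*15 = 1874161 - 1*(-3810) = 1874161 + 3810 = 1877971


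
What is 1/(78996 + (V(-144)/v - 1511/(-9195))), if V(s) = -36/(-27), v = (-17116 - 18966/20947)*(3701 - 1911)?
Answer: 59013564638529/4661845249789647446 ≈ 1.2659e-5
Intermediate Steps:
v = -641800594220/20947 (v = (-17116 - 18966*1/20947)*1790 = (-17116 - 18966/20947)*1790 = -358547818/20947*1790 = -641800594220/20947 ≈ -3.0639e+7)
V(s) = 4/3 (V(s) = -36*(-1/27) = 4/3)
1/(78996 + (V(-144)/v - 1511/(-9195))) = 1/(78996 + (4/(3*(-641800594220/20947)) - 1511/(-9195))) = 1/(78996 + ((4/3)*(-20947/641800594220) - 1511*(-1/9195))) = 1/(78996 + (-20947/481350445665 + 1511/9195)) = 1/(78996 + 9697604410562/59013564638529) = 1/(4661845249789647446/59013564638529) = 59013564638529/4661845249789647446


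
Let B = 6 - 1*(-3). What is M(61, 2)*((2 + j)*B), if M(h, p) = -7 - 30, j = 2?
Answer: -1332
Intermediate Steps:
B = 9 (B = 6 + 3 = 9)
M(h, p) = -37
M(61, 2)*((2 + j)*B) = -37*(2 + 2)*9 = -148*9 = -37*36 = -1332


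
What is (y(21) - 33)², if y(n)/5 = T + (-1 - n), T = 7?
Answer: 11664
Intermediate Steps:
y(n) = 30 - 5*n (y(n) = 5*(7 + (-1 - n)) = 5*(6 - n) = 30 - 5*n)
(y(21) - 33)² = ((30 - 5*21) - 33)² = ((30 - 105) - 33)² = (-75 - 33)² = (-108)² = 11664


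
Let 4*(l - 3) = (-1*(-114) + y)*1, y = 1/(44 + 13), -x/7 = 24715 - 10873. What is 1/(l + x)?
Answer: -228/22084649 ≈ -1.0324e-5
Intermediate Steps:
x = -96894 (x = -7*(24715 - 10873) = -7*13842 = -96894)
y = 1/57 ≈ 0.017544
l = 7183/228 (l = 3 + ((-1*(-114) + 1/57)*1)/4 = 3 + ((114 + 1/57)*1)/4 = 3 + ((6499/57)*1)/4 = 3 + (¼)*(6499/57) = 3 + 6499/228 = 7183/228 ≈ 31.504)
1/(l + x) = 1/(7183/228 - 96894) = 1/(-22084649/228) = -228/22084649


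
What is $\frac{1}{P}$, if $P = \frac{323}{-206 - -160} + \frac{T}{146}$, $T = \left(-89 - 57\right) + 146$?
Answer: $- \frac{46}{323} \approx -0.14241$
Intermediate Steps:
$T = 0$ ($T = -146 + 146 = 0$)
$P = - \frac{323}{46}$ ($P = \frac{323}{-206 - -160} + \frac{0}{146} = \frac{323}{-206 + 160} + 0 \cdot \frac{1}{146} = \frac{323}{-46} + 0 = 323 \left(- \frac{1}{46}\right) + 0 = - \frac{323}{46} + 0 = - \frac{323}{46} \approx -7.0217$)
$\frac{1}{P} = \frac{1}{- \frac{323}{46}} = - \frac{46}{323}$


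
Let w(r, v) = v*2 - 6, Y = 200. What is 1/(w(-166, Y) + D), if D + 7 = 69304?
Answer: 1/69691 ≈ 1.4349e-5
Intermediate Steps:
D = 69297 (D = -7 + 69304 = 69297)
w(r, v) = -6 + 2*v (w(r, v) = 2*v - 6 = -6 + 2*v)
1/(w(-166, Y) + D) = 1/((-6 + 2*200) + 69297) = 1/((-6 + 400) + 69297) = 1/(394 + 69297) = 1/69691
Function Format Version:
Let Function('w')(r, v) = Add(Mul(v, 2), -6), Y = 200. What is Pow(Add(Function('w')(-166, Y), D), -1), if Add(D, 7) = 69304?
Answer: Rational(1, 69691) ≈ 1.4349e-5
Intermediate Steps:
D = 69297 (D = Add(-7, 69304) = 69297)
Function('w')(r, v) = Add(-6, Mul(2, v)) (Function('w')(r, v) = Add(Mul(2, v), -6) = Add(-6, Mul(2, v)))
Pow(Add(Function('w')(-166, Y), D), -1) = Pow(Add(Add(-6, Mul(2, 200)), 69297), -1) = Pow(Add(Add(-6, 400), 69297), -1) = Pow(Add(394, 69297), -1) = Pow(69691, -1) = Rational(1, 69691)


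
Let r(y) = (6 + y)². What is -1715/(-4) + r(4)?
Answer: 2115/4 ≈ 528.75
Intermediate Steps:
-1715/(-4) + r(4) = -1715/(-4) + (6 + 4)² = -1715*(-1)/4 + 10² = -49*(-35/4) + 100 = 1715/4 + 100 = 2115/4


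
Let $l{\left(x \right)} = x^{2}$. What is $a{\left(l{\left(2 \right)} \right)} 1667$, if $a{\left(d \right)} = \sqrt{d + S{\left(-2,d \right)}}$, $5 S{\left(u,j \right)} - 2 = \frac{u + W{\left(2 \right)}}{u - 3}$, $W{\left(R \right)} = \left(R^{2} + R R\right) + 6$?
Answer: $\frac{11669 \sqrt{2}}{5} \approx 3300.5$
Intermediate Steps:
$W{\left(R \right)} = 6 + 2 R^{2}$ ($W{\left(R \right)} = \left(R^{2} + R^{2}\right) + 6 = 2 R^{2} + 6 = 6 + 2 R^{2}$)
$S{\left(u,j \right)} = \frac{2}{5} + \frac{14 + u}{5 \left(-3 + u\right)}$ ($S{\left(u,j \right)} = \frac{2}{5} + \frac{\left(u + \left(6 + 2 \cdot 2^{2}\right)\right) \frac{1}{u - 3}}{5} = \frac{2}{5} + \frac{\left(u + \left(6 + 2 \cdot 4\right)\right) \frac{1}{-3 + u}}{5} = \frac{2}{5} + \frac{\left(u + \left(6 + 8\right)\right) \frac{1}{-3 + u}}{5} = \frac{2}{5} + \frac{\left(u + 14\right) \frac{1}{-3 + u}}{5} = \frac{2}{5} + \frac{\left(14 + u\right) \frac{1}{-3 + u}}{5} = \frac{2}{5} + \frac{\frac{1}{-3 + u} \left(14 + u\right)}{5} = \frac{2}{5} + \frac{14 + u}{5 \left(-3 + u\right)}$)
$a{\left(d \right)} = \sqrt{- \frac{2}{25} + d}$ ($a{\left(d \right)} = \sqrt{d + \frac{8 + 3 \left(-2\right)}{5 \left(-3 - 2\right)}} = \sqrt{d + \frac{8 - 6}{5 \left(-5\right)}} = \sqrt{d + \frac{1}{5} \left(- \frac{1}{5}\right) 2} = \sqrt{d - \frac{2}{25}} = \sqrt{- \frac{2}{25} + d}$)
$a{\left(l{\left(2 \right)} \right)} 1667 = \frac{\sqrt{-2 + 25 \cdot 2^{2}}}{5} \cdot 1667 = \frac{\sqrt{-2 + 25 \cdot 4}}{5} \cdot 1667 = \frac{\sqrt{-2 + 100}}{5} \cdot 1667 = \frac{\sqrt{98}}{5} \cdot 1667 = \frac{7 \sqrt{2}}{5} \cdot 1667 = \frac{11669 \sqrt{2}}{5}$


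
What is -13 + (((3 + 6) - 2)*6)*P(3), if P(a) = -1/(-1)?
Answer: 29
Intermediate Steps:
P(a) = 1 (P(a) = -1*(-1) = 1)
-13 + (((3 + 6) - 2)*6)*P(3) = -13 + (((3 + 6) - 2)*6)*1 = -13 + ((9 - 2)*6)*1 = -13 + (7*6)*1 = -13 + 42*1 = -13 + 42 = 29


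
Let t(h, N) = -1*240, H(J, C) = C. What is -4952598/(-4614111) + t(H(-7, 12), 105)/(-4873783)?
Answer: 8046331774958/7496058583971 ≈ 1.0734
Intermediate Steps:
t(h, N) = -240
-4952598/(-4614111) + t(H(-7, 12), 105)/(-4873783) = -4952598/(-4614111) - 240/(-4873783) = -4952598*(-1/4614111) - 240*(-1/4873783) = 1650866/1538037 + 240/4873783 = 8046331774958/7496058583971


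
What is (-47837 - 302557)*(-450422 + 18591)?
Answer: 151310991414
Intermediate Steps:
(-47837 - 302557)*(-450422 + 18591) = -350394*(-431831) = 151310991414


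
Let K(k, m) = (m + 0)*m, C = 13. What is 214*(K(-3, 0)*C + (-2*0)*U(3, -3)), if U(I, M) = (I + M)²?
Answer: 0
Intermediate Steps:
K(k, m) = m² (K(k, m) = m*m = m²)
214*(K(-3, 0)*C + (-2*0)*U(3, -3)) = 214*(0²*13 + (-2*0)*(3 - 3)²) = 214*(0*13 + 0*0²) = 214*(0 + 0*0) = 214*(0 + 0) = 214*0 = 0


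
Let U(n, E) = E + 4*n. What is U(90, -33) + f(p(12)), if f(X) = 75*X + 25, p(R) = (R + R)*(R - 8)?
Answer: 7552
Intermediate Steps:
p(R) = 2*R*(-8 + R) (p(R) = (2*R)*(-8 + R) = 2*R*(-8 + R))
f(X) = 25 + 75*X
U(90, -33) + f(p(12)) = (-33 + 4*90) + (25 + 75*(2*12*(-8 + 12))) = (-33 + 360) + (25 + 75*(2*12*4)) = 327 + (25 + 75*96) = 327 + (25 + 7200) = 327 + 7225 = 7552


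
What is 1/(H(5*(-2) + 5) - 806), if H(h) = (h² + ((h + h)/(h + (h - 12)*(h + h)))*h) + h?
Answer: -33/25928 ≈ -0.0012728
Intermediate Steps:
H(h) = h + h² + 2*h²/(h + 2*h*(-12 + h)) (H(h) = (h² + ((2*h)/(h + (-12 + h)*(2*h)))*h) + h = (h² + ((2*h)/(h + 2*h*(-12 + h)))*h) + h = (h² + (2*h/(h + 2*h*(-12 + h)))*h) + h = (h² + 2*h²/(h + 2*h*(-12 + h))) + h = h + h² + 2*h²/(h + 2*h*(-12 + h)))
1/(H(5*(-2) + 5) - 806) = 1/((5*(-2) + 5)*(-21 - 21*(5*(-2) + 5) + 2*(5*(-2) + 5)²)/(-23 + 2*(5*(-2) + 5)) - 806) = 1/((-10 + 5)*(-21 - 21*(-10 + 5) + 2*(-10 + 5)²)/(-23 + 2*(-10 + 5)) - 806) = 1/(-5*(-21 - 21*(-5) + 2*(-5)²)/(-23 + 2*(-5)) - 806) = 1/(-5*(-21 + 105 + 2*25)/(-23 - 10) - 806) = 1/(-5*(-21 + 105 + 50)/(-33) - 806) = 1/(-5*(-1/33)*134 - 806) = 1/(670/33 - 806) = 1/(-25928/33) = -33/25928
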